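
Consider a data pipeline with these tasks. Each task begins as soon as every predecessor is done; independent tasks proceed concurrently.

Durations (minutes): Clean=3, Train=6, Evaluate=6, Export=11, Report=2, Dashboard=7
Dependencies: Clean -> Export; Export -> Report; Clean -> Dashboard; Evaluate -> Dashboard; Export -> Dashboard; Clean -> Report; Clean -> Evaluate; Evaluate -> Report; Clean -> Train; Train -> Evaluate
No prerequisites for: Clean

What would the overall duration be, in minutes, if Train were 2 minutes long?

As given, the longest chain is Clean→Train→Evaluate→Dashboard = 3+6+6+7 = 22, so the finish is 22 minutes.
Train lies on that path, so at 2 minutes the path becomes 18 minutes.
Now Clean→Export→Dashboard = 3+11+7 = 21 is longest, so the finish becomes 21 minutes.

21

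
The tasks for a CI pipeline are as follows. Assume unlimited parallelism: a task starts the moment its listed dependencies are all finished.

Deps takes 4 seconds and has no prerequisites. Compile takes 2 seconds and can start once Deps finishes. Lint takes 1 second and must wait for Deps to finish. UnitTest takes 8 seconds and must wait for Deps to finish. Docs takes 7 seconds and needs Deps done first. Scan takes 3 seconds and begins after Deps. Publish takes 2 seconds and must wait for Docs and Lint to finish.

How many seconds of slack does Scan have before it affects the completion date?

6

The longest chain is Deps→Docs→Publish = 4+7+2 = 13; overall finish 13 seconds.
The longest chain containing Scan totals 7 seconds.
Float = 13 − 7 = 6.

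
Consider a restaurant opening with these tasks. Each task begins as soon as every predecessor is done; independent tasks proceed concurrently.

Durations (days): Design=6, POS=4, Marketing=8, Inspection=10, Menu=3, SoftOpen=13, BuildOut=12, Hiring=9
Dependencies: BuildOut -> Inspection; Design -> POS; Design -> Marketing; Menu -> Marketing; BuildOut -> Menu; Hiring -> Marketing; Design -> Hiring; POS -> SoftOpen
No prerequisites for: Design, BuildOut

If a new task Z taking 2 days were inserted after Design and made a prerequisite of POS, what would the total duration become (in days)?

25

Originally the job takes 23 days.
With Z inserted, POS now waits for max(Design, Z).
New critical path: Design→Z→POS→SoftOpen = 6+2+4+13 = 25 ⇒ 25 days.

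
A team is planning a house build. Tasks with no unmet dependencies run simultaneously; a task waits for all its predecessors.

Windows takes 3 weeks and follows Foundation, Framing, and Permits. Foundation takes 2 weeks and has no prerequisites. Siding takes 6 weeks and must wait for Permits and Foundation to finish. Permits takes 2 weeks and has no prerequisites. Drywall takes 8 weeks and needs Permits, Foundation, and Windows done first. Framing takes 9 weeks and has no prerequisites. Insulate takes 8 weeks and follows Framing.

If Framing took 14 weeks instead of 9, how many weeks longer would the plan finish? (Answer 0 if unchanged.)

Baseline: Framing→Windows→Drywall = 9+3+8 = 20 → 20 weeks.
Framing is on the critical path; changing it to 14 makes that path 25 weeks.
No other chain overtakes it, so the finish is 25 weeks.
Change in finish: 25 − 20 = +5 weeks.

5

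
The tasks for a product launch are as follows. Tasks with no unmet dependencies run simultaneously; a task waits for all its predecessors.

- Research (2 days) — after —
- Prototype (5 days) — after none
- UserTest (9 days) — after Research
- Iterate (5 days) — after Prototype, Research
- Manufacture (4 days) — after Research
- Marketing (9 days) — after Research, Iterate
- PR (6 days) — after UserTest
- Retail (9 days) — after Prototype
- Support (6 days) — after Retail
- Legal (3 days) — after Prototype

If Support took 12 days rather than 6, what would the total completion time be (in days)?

As given, the longest chain is Prototype→Retail→Support = 5+9+6 = 20, so the finish is 20 days.
Support is on the critical path; changing it to 12 makes that path 26 days.
The critical path is still Prototype→Retail→Support; finish is now 26 days.

26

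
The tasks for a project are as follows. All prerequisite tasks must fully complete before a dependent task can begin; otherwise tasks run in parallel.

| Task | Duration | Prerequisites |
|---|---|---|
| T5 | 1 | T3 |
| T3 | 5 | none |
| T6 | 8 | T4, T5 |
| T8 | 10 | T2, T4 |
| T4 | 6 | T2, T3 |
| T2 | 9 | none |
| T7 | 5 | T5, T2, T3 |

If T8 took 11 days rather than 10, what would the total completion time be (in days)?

26

As given, the longest chain is T2→T4→T8 = 9+6+10 = 25, so the finish is 25 days.
T8 is on the critical path; changing it to 11 makes that path 26 days.
That remains the longest chain; total 26 days.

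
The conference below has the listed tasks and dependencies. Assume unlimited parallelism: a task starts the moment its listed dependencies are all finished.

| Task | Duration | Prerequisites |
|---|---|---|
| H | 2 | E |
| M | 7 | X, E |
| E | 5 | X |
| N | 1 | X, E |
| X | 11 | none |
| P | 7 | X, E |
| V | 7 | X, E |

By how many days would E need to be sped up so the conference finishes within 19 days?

Current finish: 23 days; target: 19.
E is on every critical path, so each day cut from E cuts the finish by one (this holds down to a finish of 19).
Need 23 − 19 = 4 days off E → E becomes 1 day, finish becomes 19.

4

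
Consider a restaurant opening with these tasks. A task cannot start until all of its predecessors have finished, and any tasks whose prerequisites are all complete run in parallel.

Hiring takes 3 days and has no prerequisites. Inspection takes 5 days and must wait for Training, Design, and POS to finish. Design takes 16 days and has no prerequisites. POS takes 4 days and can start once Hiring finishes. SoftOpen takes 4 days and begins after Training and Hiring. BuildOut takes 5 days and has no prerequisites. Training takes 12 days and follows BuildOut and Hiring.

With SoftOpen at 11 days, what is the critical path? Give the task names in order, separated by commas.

As given, the longest chain is BuildOut→Training→Inspection = 5+12+5 = 22, so the finish is 22 days.
The longest path through SoftOpen is only 21 days, so SoftOpen has float 1.
Now BuildOut→Training→SoftOpen = 5+12+11 = 28 is longest, so the finish becomes 28 days.

BuildOut, Training, SoftOpen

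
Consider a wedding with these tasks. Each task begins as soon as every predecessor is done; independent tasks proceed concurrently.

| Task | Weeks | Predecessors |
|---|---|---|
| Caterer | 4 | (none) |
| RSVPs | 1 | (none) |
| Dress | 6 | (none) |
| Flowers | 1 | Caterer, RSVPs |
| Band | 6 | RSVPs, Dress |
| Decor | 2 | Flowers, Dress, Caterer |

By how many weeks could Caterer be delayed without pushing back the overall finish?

The longest chain is Dress→Band = 6+6 = 12; overall finish 12 weeks.
Longest path through Caterer: 7 weeks (earliest finish 4, latest finish 9).
Slack of Caterer = 5 − 0 = 5 weeks.

5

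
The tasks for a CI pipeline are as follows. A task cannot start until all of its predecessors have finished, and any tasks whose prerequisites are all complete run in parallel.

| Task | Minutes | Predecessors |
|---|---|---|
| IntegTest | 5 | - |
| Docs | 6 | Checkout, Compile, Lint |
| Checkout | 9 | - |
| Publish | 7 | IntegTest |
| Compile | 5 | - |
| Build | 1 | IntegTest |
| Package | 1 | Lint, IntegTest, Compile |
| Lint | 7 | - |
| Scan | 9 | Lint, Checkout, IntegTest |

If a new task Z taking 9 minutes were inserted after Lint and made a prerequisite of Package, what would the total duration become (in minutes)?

Originally the job takes 18 minutes.
With Z inserted, Package now waits for max(Lint, IntegTest, Compile, Z).
New critical path: Checkout→Scan = 9+9 = 18 ⇒ 18 minutes.

18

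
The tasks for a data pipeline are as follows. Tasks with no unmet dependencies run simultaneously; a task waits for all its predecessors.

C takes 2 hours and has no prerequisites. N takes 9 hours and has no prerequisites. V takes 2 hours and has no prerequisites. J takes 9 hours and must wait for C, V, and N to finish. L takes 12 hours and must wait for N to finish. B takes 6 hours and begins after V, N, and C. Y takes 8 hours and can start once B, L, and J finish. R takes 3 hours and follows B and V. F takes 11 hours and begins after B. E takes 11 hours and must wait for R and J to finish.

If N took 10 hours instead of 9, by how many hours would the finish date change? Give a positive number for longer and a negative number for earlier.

Critical path before the change: N→J→E = 9+9+11 = 29 giving 29 hours.
N lies on that path, so at 10 hours the path becomes 30 hours.
The critical path is still N→J→E; finish is now 30 hours.
Change in finish: 30 − 29 = +1 hours.

1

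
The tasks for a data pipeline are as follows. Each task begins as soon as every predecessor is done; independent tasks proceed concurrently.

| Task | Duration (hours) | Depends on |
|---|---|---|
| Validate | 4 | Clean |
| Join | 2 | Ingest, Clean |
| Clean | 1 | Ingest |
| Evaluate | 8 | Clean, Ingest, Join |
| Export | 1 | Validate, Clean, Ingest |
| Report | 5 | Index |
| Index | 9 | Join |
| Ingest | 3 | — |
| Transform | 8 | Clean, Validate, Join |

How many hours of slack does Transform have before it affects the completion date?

4

Ingest→Clean→Join→Index→Report = 3+1+2+9+5 = 20 sets the makespan at 20 hours.
The longest chain containing Transform totals 16 hours.
So Transform can slip 20 − 16 = 4 hours.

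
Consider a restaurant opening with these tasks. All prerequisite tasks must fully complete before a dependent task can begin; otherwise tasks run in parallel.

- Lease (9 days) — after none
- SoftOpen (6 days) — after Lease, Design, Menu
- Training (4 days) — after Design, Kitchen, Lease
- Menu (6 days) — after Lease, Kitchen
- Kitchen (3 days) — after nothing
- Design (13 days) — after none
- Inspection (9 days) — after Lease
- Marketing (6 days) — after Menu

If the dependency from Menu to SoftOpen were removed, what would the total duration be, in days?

Before: longest chain Lease→Menu→Marketing = 9+6+6 = 21, finish 21.
Without Menu→SoftOpen, SoftOpen's earliest start moves from 15 to 13.
The longest chain is now Lease→Menu→Marketing = 9+6+6 = 21, so the restaurant opening takes 21 days.

21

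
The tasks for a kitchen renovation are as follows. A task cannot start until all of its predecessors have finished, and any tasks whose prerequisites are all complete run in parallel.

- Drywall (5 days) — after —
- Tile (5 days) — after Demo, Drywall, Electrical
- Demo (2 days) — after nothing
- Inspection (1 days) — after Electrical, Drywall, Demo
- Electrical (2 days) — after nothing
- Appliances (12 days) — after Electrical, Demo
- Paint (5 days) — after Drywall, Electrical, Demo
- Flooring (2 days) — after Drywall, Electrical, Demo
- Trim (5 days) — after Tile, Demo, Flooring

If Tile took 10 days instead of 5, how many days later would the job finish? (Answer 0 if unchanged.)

5

As given, the longest chain is Drywall→Tile→Trim = 5+5+5 = 15, so the finish is 15 days.
Tile is on the critical path; changing it to 10 makes that path 20 days.
That remains the longest chain; total 20 days.
Change in finish: 20 − 15 = +5 days.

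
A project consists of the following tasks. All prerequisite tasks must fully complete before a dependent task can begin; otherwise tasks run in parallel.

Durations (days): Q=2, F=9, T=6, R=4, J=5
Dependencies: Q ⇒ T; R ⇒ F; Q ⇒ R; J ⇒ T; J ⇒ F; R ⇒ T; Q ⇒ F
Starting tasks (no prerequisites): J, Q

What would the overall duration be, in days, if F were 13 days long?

19

Actual critical path: Q→R→F = 2+4+9 = 15 ⇒ 15 days.
Since F is critical, the +4 change carries straight to that chain (now 19 days).
The critical path is still Q→R→F; finish is now 19 days.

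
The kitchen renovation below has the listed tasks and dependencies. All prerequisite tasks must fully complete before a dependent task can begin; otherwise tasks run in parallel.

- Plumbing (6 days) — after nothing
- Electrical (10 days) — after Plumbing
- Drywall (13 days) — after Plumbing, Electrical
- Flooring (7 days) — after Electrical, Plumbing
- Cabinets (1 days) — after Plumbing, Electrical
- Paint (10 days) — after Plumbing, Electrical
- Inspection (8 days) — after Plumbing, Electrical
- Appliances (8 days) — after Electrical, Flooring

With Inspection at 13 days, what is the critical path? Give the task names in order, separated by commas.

Plumbing, Electrical, Flooring, Appliances

Baseline: Plumbing→Electrical→Flooring→Appliances = 6+10+7+8 = 31 → 31 days.
Inspection is off the critical path — its longest chain is 24 days, giving 7 of slack.
No other chain overtakes it, so the finish is 31 days.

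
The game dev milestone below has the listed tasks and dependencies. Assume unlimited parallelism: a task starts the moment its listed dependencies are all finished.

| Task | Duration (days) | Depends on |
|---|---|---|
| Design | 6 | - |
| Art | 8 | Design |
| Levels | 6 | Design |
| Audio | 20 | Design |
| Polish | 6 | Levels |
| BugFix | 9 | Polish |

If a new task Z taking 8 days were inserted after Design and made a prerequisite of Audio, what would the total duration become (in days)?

34

Originally the job takes 27 days.
With Z inserted, Audio now waits for max(Design, Z).
New critical path: Design→Z→Audio = 6+8+20 = 34 ⇒ 34 days.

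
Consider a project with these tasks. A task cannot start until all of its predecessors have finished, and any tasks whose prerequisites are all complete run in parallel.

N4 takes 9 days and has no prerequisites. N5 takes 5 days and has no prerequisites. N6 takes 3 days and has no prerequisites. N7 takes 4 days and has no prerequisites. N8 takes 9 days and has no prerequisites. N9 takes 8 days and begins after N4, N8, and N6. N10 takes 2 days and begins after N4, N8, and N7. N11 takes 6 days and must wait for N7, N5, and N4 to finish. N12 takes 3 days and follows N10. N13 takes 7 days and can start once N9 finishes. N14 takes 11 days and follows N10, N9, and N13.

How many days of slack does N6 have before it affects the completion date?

6

Critical path: N4→N9→N13→N14 = 9+8+7+11 = 35, so the finish is 35 days.
The longest chain containing N6 totals 29 days.
Float = 35 − 29 = 6.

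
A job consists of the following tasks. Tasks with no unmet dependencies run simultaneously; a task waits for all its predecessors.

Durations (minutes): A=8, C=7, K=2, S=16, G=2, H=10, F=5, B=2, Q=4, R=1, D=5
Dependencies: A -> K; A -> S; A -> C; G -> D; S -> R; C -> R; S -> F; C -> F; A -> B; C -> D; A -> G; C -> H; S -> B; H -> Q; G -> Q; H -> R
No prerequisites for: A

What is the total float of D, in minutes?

A→C→H→Q = 8+7+10+4 = 29 sets the makespan at 29 minutes.
Longest path through D: 20 minutes (earliest finish 20, latest finish 29).
So D can slip 29 − 20 = 9 minutes.

9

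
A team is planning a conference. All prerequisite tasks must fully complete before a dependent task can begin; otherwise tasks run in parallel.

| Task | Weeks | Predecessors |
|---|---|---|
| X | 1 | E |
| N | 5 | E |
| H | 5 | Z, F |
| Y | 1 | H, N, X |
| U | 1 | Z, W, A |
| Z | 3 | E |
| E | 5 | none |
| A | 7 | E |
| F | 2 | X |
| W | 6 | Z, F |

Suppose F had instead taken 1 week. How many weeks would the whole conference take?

15

Actual critical path: E→X→F→W→U = 5+1+2+6+1 = 15 ⇒ 15 weeks.
Since F is critical, the -1 change carries straight to that chain (now 14 weeks).
New critical path: E→Z→W→U = 5+3+6+1 = 15 ⇒ 15 weeks.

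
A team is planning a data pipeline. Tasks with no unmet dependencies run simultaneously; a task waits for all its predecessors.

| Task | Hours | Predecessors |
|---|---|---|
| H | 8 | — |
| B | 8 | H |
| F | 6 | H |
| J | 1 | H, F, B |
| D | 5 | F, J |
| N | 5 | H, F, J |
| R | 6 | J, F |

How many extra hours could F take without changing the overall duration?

The longest chain is H→B→J→R = 8+8+1+6 = 23; overall finish 23 hours.
F finishes as early as 14 and must finish by 16.
Slack of F = 10 − 8 = 2 hours.

2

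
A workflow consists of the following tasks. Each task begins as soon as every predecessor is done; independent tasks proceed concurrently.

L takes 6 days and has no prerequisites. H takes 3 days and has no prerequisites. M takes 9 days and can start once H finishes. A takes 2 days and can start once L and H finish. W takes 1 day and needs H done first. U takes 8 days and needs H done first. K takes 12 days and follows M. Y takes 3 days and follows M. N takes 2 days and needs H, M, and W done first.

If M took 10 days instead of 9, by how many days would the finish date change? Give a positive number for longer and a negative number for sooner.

1

Actual critical path: H→M→K = 3+9+12 = 24 ⇒ 24 days.
M lies on that path, so at 10 days the path becomes 25 days.
No other chain overtakes it, so the finish is 25 days.
Change in finish: 25 − 24 = +1 days.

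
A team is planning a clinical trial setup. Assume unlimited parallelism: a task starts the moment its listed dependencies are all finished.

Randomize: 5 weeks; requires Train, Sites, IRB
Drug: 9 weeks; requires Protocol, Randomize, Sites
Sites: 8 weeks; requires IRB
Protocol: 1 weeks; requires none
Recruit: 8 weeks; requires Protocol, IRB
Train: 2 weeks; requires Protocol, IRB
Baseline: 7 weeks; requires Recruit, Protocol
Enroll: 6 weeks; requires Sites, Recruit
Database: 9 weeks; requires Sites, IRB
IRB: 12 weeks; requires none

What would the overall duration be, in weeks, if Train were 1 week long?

34

Critical path before the change: IRB→Sites→Randomize→Drug = 12+8+5+9 = 34 giving 34 weeks.
Train has 6 weeks of float (longest path through it is 28).
That remains the longest chain; total 34 weeks.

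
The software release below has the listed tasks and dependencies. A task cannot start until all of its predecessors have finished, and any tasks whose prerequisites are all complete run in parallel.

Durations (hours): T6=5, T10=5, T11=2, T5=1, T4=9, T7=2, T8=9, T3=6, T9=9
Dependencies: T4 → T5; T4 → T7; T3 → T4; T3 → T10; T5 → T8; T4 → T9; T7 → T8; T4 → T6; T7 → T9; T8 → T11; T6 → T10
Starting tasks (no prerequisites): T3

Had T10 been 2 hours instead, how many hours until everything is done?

28

The binding path is T3→T4→T7→T8→T11 = 6+9+2+9+2 = 28; finish at 28 hours.
T10 is off the critical path — its longest chain is 25 hours, giving 3 of slack.
No other chain overtakes it, so the finish is 28 hours.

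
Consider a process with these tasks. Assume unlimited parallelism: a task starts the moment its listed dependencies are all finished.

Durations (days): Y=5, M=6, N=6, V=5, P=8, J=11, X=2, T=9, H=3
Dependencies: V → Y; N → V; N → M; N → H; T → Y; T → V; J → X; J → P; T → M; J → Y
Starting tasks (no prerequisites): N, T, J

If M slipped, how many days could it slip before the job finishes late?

4

The longest chain is T→V→Y = 9+5+5 = 19; overall finish 19 days.
M finishes as early as 15 and must finish by 19.
Float = 19 − 15 = 4.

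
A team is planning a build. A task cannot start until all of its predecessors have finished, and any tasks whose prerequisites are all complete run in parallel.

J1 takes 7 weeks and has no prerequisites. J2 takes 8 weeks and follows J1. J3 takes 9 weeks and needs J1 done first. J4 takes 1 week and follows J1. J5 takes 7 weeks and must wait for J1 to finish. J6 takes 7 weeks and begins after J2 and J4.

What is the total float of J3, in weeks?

J1→J2→J6 = 7+8+7 = 22 sets the makespan at 22 weeks.
The longest chain containing J3 totals 16 weeks.
Slack of J3 = 13 − 7 = 6 weeks.

6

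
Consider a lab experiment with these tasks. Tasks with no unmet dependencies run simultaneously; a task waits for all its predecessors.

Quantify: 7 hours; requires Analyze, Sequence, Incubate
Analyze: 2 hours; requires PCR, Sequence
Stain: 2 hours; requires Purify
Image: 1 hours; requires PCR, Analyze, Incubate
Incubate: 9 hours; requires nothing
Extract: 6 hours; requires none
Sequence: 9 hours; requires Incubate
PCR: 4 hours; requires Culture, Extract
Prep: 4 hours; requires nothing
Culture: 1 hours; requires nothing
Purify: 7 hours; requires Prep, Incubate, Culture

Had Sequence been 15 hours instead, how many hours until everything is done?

33

The binding path is Incubate→Sequence→Analyze→Quantify = 9+9+2+7 = 27; finish at 27 hours.
Sequence is on the critical path; changing it to 15 makes that path 33 hours.
That remains the longest chain; total 33 hours.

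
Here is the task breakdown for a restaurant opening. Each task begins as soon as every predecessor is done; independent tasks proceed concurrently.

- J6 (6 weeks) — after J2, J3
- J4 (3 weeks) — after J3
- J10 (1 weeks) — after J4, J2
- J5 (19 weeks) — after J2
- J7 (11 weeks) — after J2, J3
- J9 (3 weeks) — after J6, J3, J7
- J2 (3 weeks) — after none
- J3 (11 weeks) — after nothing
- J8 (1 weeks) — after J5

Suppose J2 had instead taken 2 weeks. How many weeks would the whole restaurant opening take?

As given, the longest chain is J3→J7→J9 = 11+11+3 = 25, so the finish is 25 weeks.
J2 has 2 weeks of float (longest path through it is 23).
The critical path is still J3→J7→J9; finish is now 25 weeks.

25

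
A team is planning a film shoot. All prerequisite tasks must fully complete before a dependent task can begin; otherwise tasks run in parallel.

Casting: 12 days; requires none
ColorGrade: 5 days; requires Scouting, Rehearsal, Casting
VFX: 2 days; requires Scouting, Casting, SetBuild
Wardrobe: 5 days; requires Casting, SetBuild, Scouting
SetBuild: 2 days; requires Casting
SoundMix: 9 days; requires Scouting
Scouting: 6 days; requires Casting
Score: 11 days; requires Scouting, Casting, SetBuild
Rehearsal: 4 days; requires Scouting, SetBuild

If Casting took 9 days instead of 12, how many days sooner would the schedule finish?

Critical path before the change: Casting→Scouting→Score = 12+6+11 = 29 giving 29 days.
Casting lies on that path, so at 9 days the path becomes 26 days.
The critical path is still Casting→Scouting→Score; finish is now 26 days.
Change in finish: 26 − 29 = -3 days.

3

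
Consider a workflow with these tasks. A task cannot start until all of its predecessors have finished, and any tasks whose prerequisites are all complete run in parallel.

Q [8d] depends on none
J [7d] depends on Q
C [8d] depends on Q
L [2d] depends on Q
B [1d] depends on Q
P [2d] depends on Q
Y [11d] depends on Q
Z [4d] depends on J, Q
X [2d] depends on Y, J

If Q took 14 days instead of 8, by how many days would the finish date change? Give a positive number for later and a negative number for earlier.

As given, the longest chain is Q→Y→X = 8+11+2 = 21, so the finish is 21 days.
Since Q is critical, the +6 change carries straight to that chain (now 27 days).
The critical path is still Q→Y→X; finish is now 27 days.
Change in finish: 27 − 21 = +6 days.

6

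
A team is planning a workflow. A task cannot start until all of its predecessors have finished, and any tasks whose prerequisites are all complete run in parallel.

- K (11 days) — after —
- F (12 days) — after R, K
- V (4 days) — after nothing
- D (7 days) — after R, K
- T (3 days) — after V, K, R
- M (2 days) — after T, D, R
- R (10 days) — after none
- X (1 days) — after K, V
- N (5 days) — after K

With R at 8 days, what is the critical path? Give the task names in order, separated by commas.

K, F

As given, the longest chain is K→F = 11+12 = 23, so the finish is 23 days.
R has 1 day of float (longest path through it is 22).
The critical path is still K→F; finish is now 23 days.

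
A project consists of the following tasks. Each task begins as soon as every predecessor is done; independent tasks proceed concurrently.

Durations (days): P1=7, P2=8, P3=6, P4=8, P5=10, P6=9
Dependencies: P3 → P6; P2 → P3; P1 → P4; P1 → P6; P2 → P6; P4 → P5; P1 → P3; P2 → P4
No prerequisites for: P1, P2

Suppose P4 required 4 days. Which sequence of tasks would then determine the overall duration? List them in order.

P2, P3, P6

Actual critical path: P2→P4→P5 = 8+8+10 = 26 ⇒ 26 days.
Since P4 is critical, the -4 change carries straight to that chain (now 22 days).
The binding chain switches to P2→P3→P6 = 8+6+9 = 23; finish 23 days.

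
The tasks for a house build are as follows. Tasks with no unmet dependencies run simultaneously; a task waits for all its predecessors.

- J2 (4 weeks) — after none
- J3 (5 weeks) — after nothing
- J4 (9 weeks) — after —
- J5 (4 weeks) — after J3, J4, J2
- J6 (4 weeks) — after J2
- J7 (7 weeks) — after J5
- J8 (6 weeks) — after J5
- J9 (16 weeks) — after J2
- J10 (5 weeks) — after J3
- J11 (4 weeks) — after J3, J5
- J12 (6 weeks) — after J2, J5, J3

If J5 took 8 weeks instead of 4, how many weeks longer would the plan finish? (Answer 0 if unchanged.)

Critical path before the change: J4→J5→J7 = 9+4+7 = 20 giving 20 weeks.
J5 is on the critical path; changing it to 8 makes that path 24 weeks.
That remains the longest chain; total 24 weeks.
Change in finish: 24 − 20 = +4 weeks.

4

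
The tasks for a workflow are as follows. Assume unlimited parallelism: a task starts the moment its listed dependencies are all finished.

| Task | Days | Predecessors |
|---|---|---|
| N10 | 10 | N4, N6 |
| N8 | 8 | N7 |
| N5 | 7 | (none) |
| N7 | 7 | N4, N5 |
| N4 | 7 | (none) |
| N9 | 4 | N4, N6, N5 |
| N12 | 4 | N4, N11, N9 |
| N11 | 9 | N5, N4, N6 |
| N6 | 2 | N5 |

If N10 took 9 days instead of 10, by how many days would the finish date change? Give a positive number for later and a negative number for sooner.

The binding path is N4→N7→N8 = 7+7+8 = 22; finish at 22 days.
The longest path through N10 is only 19 days, so N10 has float 3.
The critical path is still N4→N7→N8; finish is now 22 days.
Change in finish: 22 − 22 = +0 days.

0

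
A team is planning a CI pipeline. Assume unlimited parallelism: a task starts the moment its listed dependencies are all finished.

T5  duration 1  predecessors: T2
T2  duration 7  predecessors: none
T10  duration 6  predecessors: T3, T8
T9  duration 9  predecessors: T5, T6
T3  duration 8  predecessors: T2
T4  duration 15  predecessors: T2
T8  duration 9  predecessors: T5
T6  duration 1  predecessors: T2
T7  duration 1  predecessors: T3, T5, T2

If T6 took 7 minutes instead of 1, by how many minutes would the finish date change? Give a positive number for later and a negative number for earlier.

Critical path before the change: T2→T5→T8→T10 = 7+1+9+6 = 23 giving 23 minutes.
The longest path through T6 is only 17 minutes, so T6 has float 6.
No other chain overtakes it, so the finish is 23 minutes.
Change in finish: 23 − 23 = +0 minutes.

0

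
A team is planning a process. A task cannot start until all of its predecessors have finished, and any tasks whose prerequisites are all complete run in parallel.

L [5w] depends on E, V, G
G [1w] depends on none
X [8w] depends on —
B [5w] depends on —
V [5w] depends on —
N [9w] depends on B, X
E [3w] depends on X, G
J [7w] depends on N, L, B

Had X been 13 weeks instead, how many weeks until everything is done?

29

Actual critical path: X→N→J = 8+9+7 = 24 ⇒ 24 weeks.
Since X is critical, the +5 change carries straight to that chain (now 29 weeks).
The critical path is still X→N→J; finish is now 29 weeks.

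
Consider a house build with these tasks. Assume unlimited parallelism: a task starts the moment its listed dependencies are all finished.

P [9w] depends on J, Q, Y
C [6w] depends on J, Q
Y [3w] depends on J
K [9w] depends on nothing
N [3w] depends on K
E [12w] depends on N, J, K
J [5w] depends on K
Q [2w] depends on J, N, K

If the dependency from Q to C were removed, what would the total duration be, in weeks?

Before: longest chain K→J→E = 9+5+12 = 26, finish 26.
Without Q→C, C's earliest start moves from 16 to 14.
New critical path: K→J→E = 9+5+12 = 26 ⇒ 26 weeks.

26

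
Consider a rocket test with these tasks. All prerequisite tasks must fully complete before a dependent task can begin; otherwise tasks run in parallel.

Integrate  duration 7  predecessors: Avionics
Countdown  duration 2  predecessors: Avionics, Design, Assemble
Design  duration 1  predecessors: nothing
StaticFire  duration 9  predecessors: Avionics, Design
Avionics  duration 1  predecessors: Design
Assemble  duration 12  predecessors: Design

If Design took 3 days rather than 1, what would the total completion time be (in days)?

Actual critical path: Design→Assemble→Countdown = 1+12+2 = 15 ⇒ 15 days.
Design is on the critical path; changing it to 3 makes that path 17 days.
No other chain overtakes it, so the finish is 17 days.

17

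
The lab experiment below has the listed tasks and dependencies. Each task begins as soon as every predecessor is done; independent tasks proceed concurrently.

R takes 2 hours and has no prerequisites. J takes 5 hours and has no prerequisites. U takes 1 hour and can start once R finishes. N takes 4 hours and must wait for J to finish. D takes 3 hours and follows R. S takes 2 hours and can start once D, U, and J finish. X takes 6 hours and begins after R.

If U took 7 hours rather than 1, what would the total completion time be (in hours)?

Critical path before the change: J→N = 5+4 = 9 giving 9 hours.
U has 4 hours of float (longest path through it is 5).
The binding chain switches to R→U→S = 2+7+2 = 11; finish 11 hours.

11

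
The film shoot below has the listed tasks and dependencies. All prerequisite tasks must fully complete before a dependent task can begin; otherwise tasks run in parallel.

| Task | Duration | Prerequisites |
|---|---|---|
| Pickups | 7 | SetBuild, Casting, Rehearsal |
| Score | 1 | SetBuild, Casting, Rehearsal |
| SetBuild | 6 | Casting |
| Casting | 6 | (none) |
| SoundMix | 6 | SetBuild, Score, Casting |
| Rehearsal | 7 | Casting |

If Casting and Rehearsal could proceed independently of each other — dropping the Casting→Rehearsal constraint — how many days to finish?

With the dependency in place, Casting→Rehearsal→Pickups = 6+7+7 = 20 sets the finish at 20 days.
Without Casting→Rehearsal, Rehearsal's earliest start moves from 6 to 0.
The longest chain is now Casting→SetBuild→Pickups = 6+6+7 = 19, so the project takes 19 days.

19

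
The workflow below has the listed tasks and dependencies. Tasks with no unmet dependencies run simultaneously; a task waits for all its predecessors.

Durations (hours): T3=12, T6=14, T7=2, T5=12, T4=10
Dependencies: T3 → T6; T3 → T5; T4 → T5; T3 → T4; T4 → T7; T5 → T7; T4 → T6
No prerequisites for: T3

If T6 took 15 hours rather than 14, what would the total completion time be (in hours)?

37

The binding path is T3→T4→T6 = 12+10+14 = 36; finish at 36 hours.
Since T6 is critical, the +1 change carries straight to that chain (now 37 hours).
That remains the longest chain; total 37 hours.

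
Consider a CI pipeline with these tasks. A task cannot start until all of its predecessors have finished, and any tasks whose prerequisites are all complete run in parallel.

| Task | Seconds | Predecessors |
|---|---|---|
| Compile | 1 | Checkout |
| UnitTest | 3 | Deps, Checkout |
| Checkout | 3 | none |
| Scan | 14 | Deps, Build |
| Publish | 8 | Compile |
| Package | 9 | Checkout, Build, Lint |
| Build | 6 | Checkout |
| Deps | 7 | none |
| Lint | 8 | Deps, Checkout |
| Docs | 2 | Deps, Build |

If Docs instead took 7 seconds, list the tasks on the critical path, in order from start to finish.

Critical path before the change: Deps→Lint→Package = 7+8+9 = 24 giving 24 seconds.
Docs has 13 seconds of float (longest path through it is 11).
No other chain overtakes it, so the finish is 24 seconds.

Deps, Lint, Package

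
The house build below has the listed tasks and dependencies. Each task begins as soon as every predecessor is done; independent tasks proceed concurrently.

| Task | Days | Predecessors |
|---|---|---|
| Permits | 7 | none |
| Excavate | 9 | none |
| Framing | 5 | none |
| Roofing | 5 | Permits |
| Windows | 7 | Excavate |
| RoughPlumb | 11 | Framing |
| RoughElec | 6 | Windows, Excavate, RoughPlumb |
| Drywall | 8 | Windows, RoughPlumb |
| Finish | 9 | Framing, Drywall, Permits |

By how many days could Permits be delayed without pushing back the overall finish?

17

The longest chain is Excavate→Windows→Drywall→Finish = 9+7+8+9 = 33; overall finish 33 days.
Longest path through Permits: 16 days (earliest finish 7, latest finish 24).
Float = 33 − 16 = 17.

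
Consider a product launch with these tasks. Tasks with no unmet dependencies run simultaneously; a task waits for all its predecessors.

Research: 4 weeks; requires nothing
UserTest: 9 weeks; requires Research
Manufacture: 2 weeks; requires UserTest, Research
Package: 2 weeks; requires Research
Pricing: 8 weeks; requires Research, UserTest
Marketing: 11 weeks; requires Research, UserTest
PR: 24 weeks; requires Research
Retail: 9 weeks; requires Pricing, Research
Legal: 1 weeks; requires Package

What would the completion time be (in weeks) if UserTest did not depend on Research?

With the dependency in place, Research→UserTest→Pricing→Retail = 4+9+8+9 = 30 sets the finish at 30 weeks.
Without Research→UserTest, UserTest's earliest start moves from 4 to 0.
New critical path: Research→PR = 4+24 = 28 ⇒ 28 weeks.

28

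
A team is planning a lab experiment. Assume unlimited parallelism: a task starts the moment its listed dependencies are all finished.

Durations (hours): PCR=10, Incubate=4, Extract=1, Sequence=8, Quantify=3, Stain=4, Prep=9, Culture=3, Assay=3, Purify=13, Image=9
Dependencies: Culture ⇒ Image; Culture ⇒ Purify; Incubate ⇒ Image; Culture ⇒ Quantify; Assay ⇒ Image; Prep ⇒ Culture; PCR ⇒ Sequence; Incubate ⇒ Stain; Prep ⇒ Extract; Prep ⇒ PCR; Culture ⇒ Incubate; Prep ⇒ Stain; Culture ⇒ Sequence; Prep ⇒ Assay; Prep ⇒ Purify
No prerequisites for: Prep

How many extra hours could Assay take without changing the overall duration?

Critical path: Prep→PCR→Sequence = 9+10+8 = 27, so the finish is 27 hours.
Longest path through Assay: 21 hours (earliest finish 12, latest finish 18).
Slack of Assay = 15 − 9 = 6 hours.

6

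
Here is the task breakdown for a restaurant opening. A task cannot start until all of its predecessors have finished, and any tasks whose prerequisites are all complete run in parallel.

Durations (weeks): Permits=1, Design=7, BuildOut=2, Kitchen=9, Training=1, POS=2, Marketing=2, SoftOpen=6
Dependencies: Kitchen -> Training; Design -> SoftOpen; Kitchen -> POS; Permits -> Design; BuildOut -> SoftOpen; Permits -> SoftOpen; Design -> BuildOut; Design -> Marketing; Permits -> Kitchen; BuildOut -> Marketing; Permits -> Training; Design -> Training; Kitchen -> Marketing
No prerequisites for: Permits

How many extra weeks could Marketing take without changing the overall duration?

Permits→Design→BuildOut→SoftOpen = 1+7+2+6 = 16 sets the makespan at 16 weeks.
The longest chain containing Marketing totals 12 weeks.
Float = 16 − 12 = 4.

4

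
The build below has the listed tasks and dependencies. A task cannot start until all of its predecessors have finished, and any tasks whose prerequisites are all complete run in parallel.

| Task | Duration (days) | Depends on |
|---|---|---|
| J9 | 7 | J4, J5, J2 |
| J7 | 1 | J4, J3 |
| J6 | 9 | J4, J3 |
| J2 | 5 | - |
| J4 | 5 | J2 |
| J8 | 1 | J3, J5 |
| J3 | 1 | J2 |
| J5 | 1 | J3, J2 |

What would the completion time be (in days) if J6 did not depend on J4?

17

Original critical path: J2→J4→J6 = 5+5+9 = 19 ⇒ 19 days.
Without J4→J6, J6's earliest start moves from 10 to 6.
After: J2→J4→J9 = 5+5+7 = 17 → 17 days.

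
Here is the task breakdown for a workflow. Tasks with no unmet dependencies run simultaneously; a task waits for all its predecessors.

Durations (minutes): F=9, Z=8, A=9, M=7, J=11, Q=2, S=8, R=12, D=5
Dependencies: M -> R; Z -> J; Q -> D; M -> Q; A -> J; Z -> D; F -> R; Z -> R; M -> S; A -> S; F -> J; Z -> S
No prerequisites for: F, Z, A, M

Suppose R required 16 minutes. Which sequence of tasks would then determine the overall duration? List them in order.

F, R

Actual critical path: F→R = 9+12 = 21 ⇒ 21 minutes.
Since R is critical, the +4 change carries straight to that chain (now 25 minutes).
The critical path is still F→R; finish is now 25 minutes.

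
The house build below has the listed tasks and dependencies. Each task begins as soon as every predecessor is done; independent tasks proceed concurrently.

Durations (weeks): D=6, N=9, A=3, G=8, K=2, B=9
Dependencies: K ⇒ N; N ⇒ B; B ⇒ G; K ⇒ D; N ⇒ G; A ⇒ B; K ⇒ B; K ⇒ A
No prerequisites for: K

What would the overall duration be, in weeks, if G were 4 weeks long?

24

As given, the longest chain is K→N→B→G = 2+9+9+8 = 28, so the finish is 28 weeks.
Since G is critical, the -4 change carries straight to that chain (now 24 weeks).
That remains the longest chain; total 24 weeks.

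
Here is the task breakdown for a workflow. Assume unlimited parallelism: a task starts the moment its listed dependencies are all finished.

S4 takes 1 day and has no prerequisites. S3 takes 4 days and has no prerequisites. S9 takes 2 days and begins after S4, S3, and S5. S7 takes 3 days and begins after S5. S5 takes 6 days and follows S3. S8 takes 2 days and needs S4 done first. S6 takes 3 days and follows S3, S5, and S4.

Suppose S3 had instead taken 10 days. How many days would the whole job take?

19

Actual critical path: S3→S5→S6 = 4+6+3 = 13 ⇒ 13 days.
S3 is on the critical path; changing it to 10 makes that path 19 days.
That remains the longest chain; total 19 days.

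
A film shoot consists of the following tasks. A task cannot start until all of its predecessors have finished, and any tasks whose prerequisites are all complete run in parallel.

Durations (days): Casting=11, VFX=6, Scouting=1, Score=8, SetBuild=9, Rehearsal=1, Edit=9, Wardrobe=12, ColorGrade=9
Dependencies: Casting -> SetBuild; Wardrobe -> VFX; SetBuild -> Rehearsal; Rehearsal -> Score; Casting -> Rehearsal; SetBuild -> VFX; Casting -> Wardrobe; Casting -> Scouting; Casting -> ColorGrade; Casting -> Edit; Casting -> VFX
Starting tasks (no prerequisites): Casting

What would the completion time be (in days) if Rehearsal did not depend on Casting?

Original critical path: Casting→SetBuild→Rehearsal→Score = 11+9+1+8 = 29 ⇒ 29 days.
Dropping Casting→Rehearsal doesn't change Rehearsal's earliest start (20); another predecessor still binds.
After: Casting→SetBuild→Rehearsal→Score = 11+9+1+8 = 29 → 29 days.

29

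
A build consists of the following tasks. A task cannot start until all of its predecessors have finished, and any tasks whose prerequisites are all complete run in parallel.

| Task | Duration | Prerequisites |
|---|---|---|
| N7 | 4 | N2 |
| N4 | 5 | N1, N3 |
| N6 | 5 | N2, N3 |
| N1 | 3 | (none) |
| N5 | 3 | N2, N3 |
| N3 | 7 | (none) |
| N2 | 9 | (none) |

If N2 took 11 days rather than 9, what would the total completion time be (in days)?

16

Actual critical path: N2→N6 = 9+5 = 14 ⇒ 14 days.
N2 lies on that path, so at 11 days the path becomes 16 days.
That remains the longest chain; total 16 days.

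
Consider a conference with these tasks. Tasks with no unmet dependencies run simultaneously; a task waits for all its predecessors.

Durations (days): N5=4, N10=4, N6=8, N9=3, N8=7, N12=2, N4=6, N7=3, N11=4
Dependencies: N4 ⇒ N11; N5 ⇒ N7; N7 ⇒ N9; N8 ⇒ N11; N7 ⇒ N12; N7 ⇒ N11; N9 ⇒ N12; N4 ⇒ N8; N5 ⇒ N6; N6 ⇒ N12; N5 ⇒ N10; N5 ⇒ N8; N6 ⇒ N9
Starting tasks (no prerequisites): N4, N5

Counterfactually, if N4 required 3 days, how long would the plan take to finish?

17

The binding path is N4→N8→N11 = 6+7+4 = 17; finish at 17 days.
N4 is on the critical path; changing it to 3 makes that path 14 days.
Now N5→N6→N9→N12 = 4+8+3+2 = 17 is longest, so the finish becomes 17 days.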